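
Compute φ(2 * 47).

φ(2) = 2 − 1 = 1.
φ(47) = 47 − 1 = 46.
Multiply: 1 · 46 = 46.

46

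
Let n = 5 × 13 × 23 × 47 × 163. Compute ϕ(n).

φ(5) = 5 − 1 = 4.
φ(13) = 13 − 1 = 12.
φ(23) = 23 − 1 = 22.
φ(47) = 47 − 1 = 46.
φ(163) = 163 − 1 = 162.
φ(11453195) = 4 × 12 × 22 × 46 × 162 = 7869312.

7869312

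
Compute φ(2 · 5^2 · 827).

φ(41350) = 41350 · (1 − 1/2) · (1 − 1/5) · (1 − 1/827)
       = 41350 · 3304/8270 = 16520.

16520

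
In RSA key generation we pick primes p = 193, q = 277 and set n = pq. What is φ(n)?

52992

φ(53461) = 53461 · (1 − 1/193) · (1 − 1/277)
       = 53461 · 52992/53461 = 52992.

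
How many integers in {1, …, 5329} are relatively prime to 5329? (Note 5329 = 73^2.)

φ(73^2) = 73^2 − 73^1 = 5329 − 73 = 5256.

5256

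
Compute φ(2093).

1584

Prime factorization: 2093 = 7 · 13 · 23.
φ(7) = 7 − 1 = 6.
φ(13) = 13 − 1 = 12.
φ(23) = 23 − 1 = 22.
Multiply: 6 · 12 · 22 = 1584.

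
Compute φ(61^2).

φ(3721) = 3721 · (1 − 1/61)
       = 3721 · 60/61 = 3660.

3660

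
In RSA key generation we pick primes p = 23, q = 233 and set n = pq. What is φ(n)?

5104

φ(23) = 23 − 1 = 22.
φ(233) = 233 − 1 = 232.
Since φ is multiplicative, φ(5359) = 22 · 232 = 5104.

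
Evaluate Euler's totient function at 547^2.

298662

φ(547^2) = 547^1·(547−1) = 547·546 = 298662.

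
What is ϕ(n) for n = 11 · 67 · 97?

φ(11) = 11 − 1 = 10.
φ(67) = 67 − 1 = 66.
φ(97) = 97 − 1 = 96.
Since φ is multiplicative, φ(71489) = 10 · 66 · 96 = 63360.

63360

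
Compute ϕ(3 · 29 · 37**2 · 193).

φ(3) = 3 − 1 = 2.
φ(29) = 29 − 1 = 28.
φ(37^2) = 37^2 − 37^1 = 1369 − 37 = 1332.
φ(193) = 193 − 1 = 192.
φ(22986879) = 2 × 28 × 1332 × 192 = 14321664.

14321664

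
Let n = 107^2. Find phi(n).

11342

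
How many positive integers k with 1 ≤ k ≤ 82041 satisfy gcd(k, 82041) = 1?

49280

Prime factorization: 82041 = 3 · 23 · 29 · 41.
φ(82041) = 82041 · (1 − 1/3) · (1 − 1/23) · (1 − 1/29) · (1 − 1/41)
       = 82041 · 49280/82041 = 49280.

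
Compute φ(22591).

Factor 22591: 22591 = 19 · 29 · 41.
φ(22591) = 22591 · (1 − 1/19) · (1 − 1/29) · (1 − 1/41)
       = 22591 · 20160/22591 = 20160.

20160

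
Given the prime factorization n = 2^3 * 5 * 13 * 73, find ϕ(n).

13824

φ(2^3) = 2^2·(2−1) = 4·1 = 4.
φ(5) = 5 − 1 = 4.
φ(13) = 13 − 1 = 12.
φ(73) = 73 − 1 = 72.
Multiply: 4 · 4 · 12 · 72 = 13824.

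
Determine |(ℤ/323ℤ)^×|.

Prime factorization: 323 = 17 · 19.
φ(323) = 323 · (1 − 1/17) · (1 − 1/19)
       = 323 · 288/323 = 288.

288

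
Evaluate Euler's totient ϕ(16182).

16182 = 2 × 3**2 × 29 × 31.
φ(2) = 2 − 1 = 1.
φ(3^2) = 3^2 − 3^1 = 9 − 3 = 6.
φ(29) = 29 − 1 = 28.
φ(31) = 31 − 1 = 30.
Multiply: 1 · 6 · 28 · 30 = 5040.

5040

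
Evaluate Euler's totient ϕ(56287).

40320

Factor 56287: 56287 = 7 × 11 × 17 × 43.
φ(7) = 7 − 1 = 6.
φ(11) = 11 − 1 = 10.
φ(17) = 17 − 1 = 16.
φ(43) = 43 − 1 = 42.
φ(56287) = 6 × 10 × 16 × 42 = 40320.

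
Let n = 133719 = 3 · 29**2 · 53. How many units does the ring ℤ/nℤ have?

φ(133719) = 133719 · (1 − 1/3) · (1 − 1/29) · (1 − 1/53)
       = 133719 · 2912/4611 = 84448.

84448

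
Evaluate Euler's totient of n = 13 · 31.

φ(403) = 403 · (1 − 1/13) · (1 − 1/31)
       = 403 · 360/403 = 360.

360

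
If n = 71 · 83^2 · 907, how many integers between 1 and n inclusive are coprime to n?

431636520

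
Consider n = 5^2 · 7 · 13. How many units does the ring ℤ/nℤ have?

1440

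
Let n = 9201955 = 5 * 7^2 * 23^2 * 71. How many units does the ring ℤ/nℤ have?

φ(9201955) = 9201955 · (1 − 1/5) · (1 − 1/7) · (1 − 1/23) · (1 − 1/71)
       = 9201955 · 36960/57155 = 5950560.

5950560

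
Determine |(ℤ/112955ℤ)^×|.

80640

First factor: 112955 = 5 * 19 * 29 * 41.
φ(5) = 5 − 1 = 4.
φ(19) = 19 − 1 = 18.
φ(29) = 29 − 1 = 28.
φ(41) = 41 − 1 = 40.
Since φ is multiplicative, φ(112955) = 4 · 18 · 28 · 40 = 80640.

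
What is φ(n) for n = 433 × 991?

φ(429103) = 429103 · (1 − 1/433) · (1 − 1/991)
       = 429103 · 427680/429103 = 427680.

427680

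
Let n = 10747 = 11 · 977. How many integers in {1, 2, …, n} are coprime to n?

9760

φ(11) = 11 − 1 = 10.
φ(977) = 977 − 1 = 976.
Multiply: 10 · 976 = 9760.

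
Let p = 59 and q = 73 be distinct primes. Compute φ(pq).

4176

φ(59) = 59 − 1 = 58.
φ(73) = 73 − 1 = 72.
Multiply: 58 · 72 = 4176.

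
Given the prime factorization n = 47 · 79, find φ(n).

φ(47) = 47 − 1 = 46.
φ(79) = 79 − 1 = 78.
Multiply: 46 · 78 = 3588.

3588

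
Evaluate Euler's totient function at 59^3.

φ(59^3) = 59^3 − 59^2 = 205379 − 3481 = 201898.

201898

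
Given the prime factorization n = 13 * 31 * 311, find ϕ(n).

111600

φ(125333) = 125333 · (1 − 1/13) · (1 − 1/31) · (1 − 1/311)
       = 125333 · 111600/125333 = 111600.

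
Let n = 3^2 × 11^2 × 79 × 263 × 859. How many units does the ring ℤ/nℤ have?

11572498080

φ(19435865427) = 19435865427 · (1 − 1/3) · (1 − 1/11) · (1 − 1/79) · (1 − 1/263) · (1 − 1/859)
       = 19435865427 · 350681760/588965619 = 11572498080.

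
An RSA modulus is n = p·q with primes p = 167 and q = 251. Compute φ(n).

41500

φ(167) = 167 − 1 = 166.
φ(251) = 251 − 1 = 250.
Since φ is multiplicative, φ(41917) = 166 · 250 = 41500.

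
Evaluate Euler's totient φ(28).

28 = 2^2 · 7.
φ(2^2) = 2^1·(2−1) = 2·1 = 2.
φ(7) = 7 − 1 = 6.
Since φ is multiplicative, φ(28) = 2 · 6 = 12.

12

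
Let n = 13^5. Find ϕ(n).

φ(13^5) = 13^5 − 13^4 = 371293 − 28561 = 342732.

342732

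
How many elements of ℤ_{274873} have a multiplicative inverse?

274873 = 17 · 19 · 23 · 37.
φ(17) = 17 − 1 = 16.
φ(19) = 19 − 1 = 18.
φ(23) = 23 − 1 = 22.
φ(37) = 37 − 1 = 36.
Multiply: 16 · 18 · 22 · 36 = 228096.

228096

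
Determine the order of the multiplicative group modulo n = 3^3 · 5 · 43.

3024

φ(3^3) = 3^2·(3−1) = 9·2 = 18.
φ(5) = 5 − 1 = 4.
φ(43) = 43 − 1 = 42.
φ(5805) = 18 × 4 × 42 = 3024.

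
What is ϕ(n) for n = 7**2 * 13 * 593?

298368

φ(7^2) = 7^1·(7−1) = 7·6 = 42.
φ(13) = 13 − 1 = 12.
φ(593) = 593 − 1 = 592.
Since φ is multiplicative, φ(377741) = 42 · 12 · 592 = 298368.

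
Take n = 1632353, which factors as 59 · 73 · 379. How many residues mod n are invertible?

1578528

φ(1632353) = 1632353 · (1 − 1/59) · (1 − 1/73) · (1 − 1/379)
       = 1632353 · 1578528/1632353 = 1578528.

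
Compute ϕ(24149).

21600

24149 = 19 × 31 × 41.
φ(24149) = 24149 · (1 − 1/19) · (1 − 1/31) · (1 − 1/41)
       = 24149 · 21600/24149 = 21600.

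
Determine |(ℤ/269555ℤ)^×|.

174720

269555 = 5 · 11 · 13**2 · 29.
φ(269555) = 269555 · (1 − 1/5) · (1 − 1/11) · (1 − 1/13) · (1 − 1/29)
       = 269555 · 13440/20735 = 174720.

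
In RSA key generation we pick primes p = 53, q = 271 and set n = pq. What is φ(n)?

14040

φ(53) = 53 − 1 = 52.
φ(271) = 271 − 1 = 270.
Multiply: 52 · 270 = 14040.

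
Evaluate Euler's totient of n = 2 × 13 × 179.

φ(4654) = 4654 · (1 − 1/2) · (1 − 1/13) · (1 − 1/179)
       = 4654 · 2136/4654 = 2136.

2136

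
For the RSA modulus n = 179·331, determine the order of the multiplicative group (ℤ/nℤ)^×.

φ(pq) = (p−1)(q−1) = 178 · 330 = 58740.

58740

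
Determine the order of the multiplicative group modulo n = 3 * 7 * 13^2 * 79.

146016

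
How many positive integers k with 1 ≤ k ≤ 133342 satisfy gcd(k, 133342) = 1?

Prime factorization: 133342 = 2 × 11^2 × 19 × 29.
φ(133342) = 133342 · (1 − 1/2) · (1 − 1/11) · (1 − 1/19) · (1 − 1/29)
       = 133342 · 5040/12122 = 55440.

55440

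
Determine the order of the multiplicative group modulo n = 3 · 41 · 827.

66080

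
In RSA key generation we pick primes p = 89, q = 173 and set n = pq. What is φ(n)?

For distinct primes, φ(pq) = (p−1)(q−1) = 88 × 172 = 15136.

15136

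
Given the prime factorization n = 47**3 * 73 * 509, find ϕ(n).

φ(47^3) = 47^2·(47−1) = 2209·46 = 101614.
φ(73) = 73 − 1 = 72.
φ(509) = 509 − 1 = 508.
Multiply: 101614 · 72 · 508 = 3716633664.

3716633664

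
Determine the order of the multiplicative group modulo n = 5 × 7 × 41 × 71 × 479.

φ(5) = 5 − 1 = 4.
φ(7) = 7 − 1 = 6.
φ(41) = 41 − 1 = 40.
φ(71) = 71 − 1 = 70.
φ(479) = 479 − 1 = 478.
Since φ is multiplicative, φ(48802915) = 4 · 6 · 40 · 70 · 478 = 32121600.

32121600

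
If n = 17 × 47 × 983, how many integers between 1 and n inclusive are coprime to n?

722752

φ(17) = 17 − 1 = 16.
φ(47) = 47 − 1 = 46.
φ(983) = 983 − 1 = 982.
φ(785417) = 16 × 46 × 982 = 722752.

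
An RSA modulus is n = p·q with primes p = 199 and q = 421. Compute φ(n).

83160

φ(n) = (p − 1)(q − 1) = (199−1)(421−1) = 198·420 = 83160.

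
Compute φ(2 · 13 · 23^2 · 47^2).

13127664

φ(30382586) = 30382586 · (1 − 1/2) · (1 − 1/13) · (1 − 1/23) · (1 − 1/47)
       = 30382586 · 12144/28106 = 13127664.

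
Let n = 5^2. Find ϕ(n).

20

φ(25) = 25 · (1 − 1/5)
       = 25 · 4/5 = 20.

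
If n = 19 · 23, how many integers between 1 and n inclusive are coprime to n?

396

φ(437) = 437 · (1 − 1/19) · (1 − 1/23)
       = 437 · 396/437 = 396.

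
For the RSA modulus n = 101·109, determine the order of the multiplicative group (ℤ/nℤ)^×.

10800

φ(11009) = 11009 · (1 − 1/101) · (1 − 1/109)
       = 11009 · 10800/11009 = 10800.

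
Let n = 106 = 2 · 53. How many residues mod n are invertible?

52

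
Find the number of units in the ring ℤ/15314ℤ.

6480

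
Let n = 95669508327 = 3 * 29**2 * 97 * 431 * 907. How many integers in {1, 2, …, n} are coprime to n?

φ(95669508327) = 95669508327 · (1 − 1/3) · (1 − 1/29) · (1 − 1/97) · (1 − 1/431) · (1 − 1/907)
       = 95669508327 · 2094382080/3298948563 = 60737080320.

60737080320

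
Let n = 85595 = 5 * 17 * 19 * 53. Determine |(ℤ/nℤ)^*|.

59904

φ(5) = 5 − 1 = 4.
φ(17) = 17 − 1 = 16.
φ(19) = 19 − 1 = 18.
φ(53) = 53 − 1 = 52.
Since φ is multiplicative, φ(85595) = 4 · 16 · 18 · 52 = 59904.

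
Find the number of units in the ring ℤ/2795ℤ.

2795 = 5 * 13 * 43.
φ(2795) = 2795 · (1 − 1/5) · (1 − 1/13) · (1 − 1/43)
       = 2795 · 2016/2795 = 2016.

2016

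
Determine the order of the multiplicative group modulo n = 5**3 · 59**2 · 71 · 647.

φ(19988337125) = 19988337125 · (1 − 1/5) · (1 − 1/59) · (1 − 1/71) · (1 − 1/647)
       = 19988337125 · 10491040/13551415 = 15474284000.

15474284000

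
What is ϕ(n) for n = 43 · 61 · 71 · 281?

φ(52331473) = 52331473 · (1 − 1/43) · (1 − 1/61) · (1 − 1/71) · (1 − 1/281)
       = 52331473 · 49392000/52331473 = 49392000.

49392000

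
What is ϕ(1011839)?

887040

Factor 1011839: 1011839 = 23 × 29 × 37 × 41.
φ(23) = 23 − 1 = 22.
φ(29) = 29 − 1 = 28.
φ(37) = 37 − 1 = 36.
φ(41) = 41 − 1 = 40.
Multiply: 22 · 28 · 36 · 40 = 887040.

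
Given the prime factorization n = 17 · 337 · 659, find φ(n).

φ(3775411) = 3775411 · (1 − 1/17) · (1 − 1/337) · (1 − 1/659)
       = 3775411 · 3537408/3775411 = 3537408.

3537408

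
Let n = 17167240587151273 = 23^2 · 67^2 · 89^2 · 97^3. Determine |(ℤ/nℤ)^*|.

15829115042036736

φ(17167240587151273) = 17167240587151273 · (1 − 1/23) · (1 − 1/67) · (1 − 1/89) · (1 − 1/97)
       = 17167240587151273 · 12266496/13303453 = 15829115042036736.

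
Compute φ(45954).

14256

Prime factorization: 45954 = 2 · 3**3 · 23 · 37.
φ(45954) = 45954 · (1 − 1/2) · (1 − 1/3) · (1 − 1/23) · (1 − 1/37)
       = 45954 · 1584/5106 = 14256.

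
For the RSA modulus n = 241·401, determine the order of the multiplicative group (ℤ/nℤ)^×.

For distinct primes, φ(pq) = (p−1)(q−1) = 240 × 400 = 96000.

96000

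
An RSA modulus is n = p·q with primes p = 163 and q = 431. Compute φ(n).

69660

φ(163) = 163 − 1 = 162.
φ(431) = 431 − 1 = 430.
Since φ is multiplicative, φ(70253) = 162 · 430 = 69660.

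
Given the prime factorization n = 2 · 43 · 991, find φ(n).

41580

φ(85226) = 85226 · (1 − 1/2) · (1 − 1/43) · (1 − 1/991)
       = 85226 · 41580/85226 = 41580.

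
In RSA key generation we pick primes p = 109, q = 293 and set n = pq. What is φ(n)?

31536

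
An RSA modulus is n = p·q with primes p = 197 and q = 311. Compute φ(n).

φ(197) = 197 − 1 = 196.
φ(311) = 311 − 1 = 310.
φ(61267) = 196 × 310 = 60760.

60760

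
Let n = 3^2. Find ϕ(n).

6

φ(9) = 9 · (1 − 1/3)
       = 9 · 2/3 = 6.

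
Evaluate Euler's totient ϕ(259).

216

Prime factorization: 259 = 7 * 37.
φ(259) = 259 · (1 − 1/7) · (1 − 1/37)
       = 259 · 216/259 = 216.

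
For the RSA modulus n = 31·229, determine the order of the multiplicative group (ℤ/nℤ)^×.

φ(pq) = (p−1)(q−1) = 30 · 228 = 6840.

6840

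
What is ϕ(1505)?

Prime factorization: 1505 = 5 · 7 · 43.
φ(5) = 5 − 1 = 4.
φ(7) = 7 − 1 = 6.
φ(43) = 43 − 1 = 42.
Multiply: 4 · 6 · 42 = 1008.

1008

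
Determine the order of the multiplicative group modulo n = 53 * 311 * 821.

13218400

φ(53) = 53 − 1 = 52.
φ(311) = 311 − 1 = 310.
φ(821) = 821 − 1 = 820.
φ(13532543) = 52 × 310 × 820 = 13218400.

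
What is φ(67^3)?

φ(300763) = 300763 · (1 − 1/67)
       = 300763 · 66/67 = 296274.

296274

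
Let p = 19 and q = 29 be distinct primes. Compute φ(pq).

504

φ(pq) = (p−1)(q−1) = 18 · 28 = 504.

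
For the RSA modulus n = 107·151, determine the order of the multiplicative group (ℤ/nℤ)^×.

15900

φ(16157) = 16157 · (1 − 1/107) · (1 − 1/151)
       = 16157 · 15900/16157 = 15900.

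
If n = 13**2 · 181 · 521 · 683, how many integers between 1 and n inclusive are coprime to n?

φ(13^2) = 13^1·(13−1) = 13·12 = 156.
φ(181) = 181 − 1 = 180.
φ(521) = 521 − 1 = 520.
φ(683) = 683 − 1 = 682.
φ(10884881527) = 156 × 180 × 520 × 682 = 9958291200.

9958291200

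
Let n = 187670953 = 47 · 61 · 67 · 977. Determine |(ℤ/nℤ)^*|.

φ(47) = 47 − 1 = 46.
φ(61) = 61 − 1 = 60.
φ(67) = 67 − 1 = 66.
φ(977) = 977 − 1 = 976.
φ(187670953) = 46 × 60 × 66 × 976 = 177788160.

177788160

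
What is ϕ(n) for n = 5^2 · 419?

8360

φ(5^2) = 5^1·(5−1) = 5·4 = 20.
φ(419) = 419 − 1 = 418.
φ(10475) = 20 × 418 = 8360.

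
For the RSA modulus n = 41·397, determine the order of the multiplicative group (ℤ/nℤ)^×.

15840

φ(pq) = (p−1)(q−1) = 40 · 396 = 15840.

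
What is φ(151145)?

108864

Factor 151145: 151145 = 5 · 19 · 37 · 43.
φ(5) = 5 − 1 = 4.
φ(19) = 19 − 1 = 18.
φ(37) = 37 − 1 = 36.
φ(43) = 43 − 1 = 42.
φ(151145) = 4 × 18 × 36 × 42 = 108864.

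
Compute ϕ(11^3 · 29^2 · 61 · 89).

5187705600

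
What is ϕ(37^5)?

φ(37^5) = 37^5 − 37^4 = 69343957 − 1874161 = 67469796.

67469796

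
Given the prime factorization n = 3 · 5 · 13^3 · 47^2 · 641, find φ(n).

22448824320

φ(3) = 3 − 1 = 2.
φ(5) = 5 − 1 = 4.
φ(13^3) = 13^3 − 13^2 = 2197 − 169 = 2028.
φ(47^2) = 47^1·(47−1) = 47·46 = 2162.
φ(641) = 641 − 1 = 640.
φ(46663258395) = 2 × 4 × 2028 × 2162 × 640 = 22448824320.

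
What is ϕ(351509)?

295680

351509 = 17 × 23 × 29 × 31.
φ(351509) = 351509 · (1 − 1/17) · (1 − 1/23) · (1 − 1/29) · (1 − 1/31)
       = 351509 · 295680/351509 = 295680.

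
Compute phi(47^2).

2162

φ(47^2) = 47^1·(47−1) = 47·46 = 2162.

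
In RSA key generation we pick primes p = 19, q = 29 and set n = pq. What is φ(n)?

φ(n) = (p − 1)(q − 1) = (19−1)(29−1) = 18·28 = 504.

504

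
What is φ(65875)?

48000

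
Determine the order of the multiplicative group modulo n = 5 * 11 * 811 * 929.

φ(5) = 5 − 1 = 4.
φ(11) = 11 − 1 = 10.
φ(811) = 811 − 1 = 810.
φ(929) = 929 − 1 = 928.
φ(41438045) = 4 × 10 × 810 × 928 = 30067200.

30067200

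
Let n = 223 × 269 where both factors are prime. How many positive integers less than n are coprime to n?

φ(pq) = (p−1)(q−1) = 222 · 268 = 59496.

59496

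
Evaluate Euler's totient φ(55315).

38016

Factor 55315: 55315 = 5 × 13 × 23 × 37.
φ(5) = 5 − 1 = 4.
φ(13) = 13 − 1 = 12.
φ(23) = 23 − 1 = 22.
φ(37) = 37 − 1 = 36.
Multiply: 4 · 12 · 22 · 36 = 38016.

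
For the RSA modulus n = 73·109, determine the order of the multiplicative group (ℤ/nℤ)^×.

φ(pq) = (p−1)(q−1) = 72 · 108 = 7776.

7776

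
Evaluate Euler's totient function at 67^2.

φ(67^2) = 67^1·(67−1) = 67·66 = 4422.

4422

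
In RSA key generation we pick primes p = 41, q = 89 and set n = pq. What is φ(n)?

φ(n) = (p − 1)(q − 1) = (41−1)(89−1) = 40·88 = 3520.

3520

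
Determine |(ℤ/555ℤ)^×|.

555 = 3 · 5 · 37.
φ(3) = 3 − 1 = 2.
φ(5) = 5 − 1 = 4.
φ(37) = 37 − 1 = 36.
Since φ is multiplicative, φ(555) = 2 · 4 · 36 = 288.

288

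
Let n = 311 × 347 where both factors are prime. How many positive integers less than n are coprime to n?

107260

φ(107917) = 107917 · (1 − 1/311) · (1 − 1/347)
       = 107917 · 107260/107917 = 107260.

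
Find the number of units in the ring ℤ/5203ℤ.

5203 = 11^2 · 43.
φ(11^2) = 11^2 − 11^1 = 121 − 11 = 110.
φ(43) = 43 − 1 = 42.
Since φ is multiplicative, φ(5203) = 110 · 42 = 4620.

4620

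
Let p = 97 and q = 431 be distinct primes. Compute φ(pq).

41280

φ(n) = (p − 1)(q − 1) = (97−1)(431−1) = 96·430 = 41280.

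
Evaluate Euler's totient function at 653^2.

425756

φ(653^2) = 653^2 − 653^1 = 426409 − 653 = 425756.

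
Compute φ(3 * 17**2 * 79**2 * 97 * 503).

φ(264005515077) = 264005515077 · (1 − 1/3) · (1 − 1/17) · (1 − 1/79) · (1 − 1/97) · (1 − 1/503)
       = 264005515077 · 120287232/196578939 = 161545752576.

161545752576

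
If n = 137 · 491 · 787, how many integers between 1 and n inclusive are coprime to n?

52379040

φ(52939129) = 52939129 · (1 − 1/137) · (1 − 1/491) · (1 − 1/787)
       = 52939129 · 52379040/52939129 = 52379040.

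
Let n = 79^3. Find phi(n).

486798

φ(493039) = 493039 · (1 − 1/79)
       = 493039 · 78/79 = 486798.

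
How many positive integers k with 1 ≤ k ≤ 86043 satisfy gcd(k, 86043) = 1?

86043 = 3 * 23 * 29 * 43.
φ(86043) = 86043 · (1 − 1/3) · (1 − 1/23) · (1 − 1/29) · (1 − 1/43)
       = 86043 · 51744/86043 = 51744.

51744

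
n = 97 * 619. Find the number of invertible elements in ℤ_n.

φ(97) = 97 − 1 = 96.
φ(619) = 619 − 1 = 618.
Multiply: 96 · 618 = 59328.

59328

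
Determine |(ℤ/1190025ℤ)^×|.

604800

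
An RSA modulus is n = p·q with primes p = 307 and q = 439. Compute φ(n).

134028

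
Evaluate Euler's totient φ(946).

Factor 946: 946 = 2 · 11 · 43.
φ(2) = 2 − 1 = 1.
φ(11) = 11 − 1 = 10.
φ(43) = 43 − 1 = 42.
Multiply: 1 · 10 · 42 = 420.

420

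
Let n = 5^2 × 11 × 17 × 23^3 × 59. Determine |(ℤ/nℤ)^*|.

φ(3355962775) = 3355962775 · (1 − 1/5) · (1 − 1/11) · (1 − 1/17) · (1 − 1/23) · (1 − 1/59)
       = 3355962775 · 816640/1268795 = 2160012800.

2160012800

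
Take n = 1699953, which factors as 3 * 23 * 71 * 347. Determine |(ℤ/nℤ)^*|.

φ(1699953) = 1699953 · (1 − 1/3) · (1 − 1/23) · (1 − 1/71) · (1 − 1/347)
       = 1699953 · 1065680/1699953 = 1065680.

1065680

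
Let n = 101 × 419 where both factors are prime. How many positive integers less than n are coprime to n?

41800

φ(n) = (p − 1)(q − 1) = (101−1)(419−1) = 100·418 = 41800.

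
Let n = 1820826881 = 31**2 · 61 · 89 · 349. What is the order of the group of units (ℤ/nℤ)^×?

1708819200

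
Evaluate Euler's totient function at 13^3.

2028

φ(13^3) = 13^3 − 13^2 = 2197 − 169 = 2028.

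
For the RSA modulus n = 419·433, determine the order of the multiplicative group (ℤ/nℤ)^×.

180576

For distinct primes, φ(pq) = (p−1)(q−1) = 418 × 432 = 180576.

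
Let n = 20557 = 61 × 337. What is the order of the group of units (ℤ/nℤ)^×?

20160

φ(20557) = 20557 · (1 − 1/61) · (1 − 1/337)
       = 20557 · 20160/20557 = 20160.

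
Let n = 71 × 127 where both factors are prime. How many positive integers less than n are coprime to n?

For distinct primes, φ(pq) = (p−1)(q−1) = 70 × 126 = 8820.

8820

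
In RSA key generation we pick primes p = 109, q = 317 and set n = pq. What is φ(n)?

For distinct primes, φ(pq) = (p−1)(q−1) = 108 × 316 = 34128.

34128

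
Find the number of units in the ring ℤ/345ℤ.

Prime factorization: 345 = 3 * 5 * 23.
φ(345) = 345 · (1 − 1/3) · (1 − 1/5) · (1 − 1/23)
       = 345 · 176/345 = 176.

176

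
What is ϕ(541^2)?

292140

φ(541^2) = 541^1·(541−1) = 541·540 = 292140.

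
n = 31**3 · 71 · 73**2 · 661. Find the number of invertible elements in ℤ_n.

7000708176000

φ(7450589052509) = 7450589052509 · (1 − 1/31) · (1 − 1/71) · (1 − 1/73) · (1 − 1/661)
       = 7450589052509 · 99792000/106204853 = 7000708176000.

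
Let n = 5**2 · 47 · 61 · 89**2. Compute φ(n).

432326400

φ(567737675) = 567737675 · (1 − 1/5) · (1 − 1/47) · (1 − 1/61) · (1 − 1/89)
       = 567737675 · 971520/1275815 = 432326400.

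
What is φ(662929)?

570240

Factor 662929: 662929 = 19 · 23 · 37 · 41.
φ(662929) = 662929 · (1 − 1/19) · (1 − 1/23) · (1 − 1/37) · (1 − 1/41)
       = 662929 · 570240/662929 = 570240.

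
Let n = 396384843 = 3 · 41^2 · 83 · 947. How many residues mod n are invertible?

254436160

φ(3) = 3 − 1 = 2.
φ(41^2) = 41^2 − 41^1 = 1681 − 41 = 1640.
φ(83) = 83 − 1 = 82.
φ(947) = 947 − 1 = 946.
Multiply: 2 · 1640 · 82 · 946 = 254436160.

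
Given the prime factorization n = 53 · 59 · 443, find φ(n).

1333072

φ(53) = 53 − 1 = 52.
φ(59) = 59 − 1 = 58.
φ(443) = 443 − 1 = 442.
Since φ is multiplicative, φ(1385261) = 52 · 58 · 442 = 1333072.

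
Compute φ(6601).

Factor 6601: 6601 = 7 · 23 · 41.
φ(7) = 7 − 1 = 6.
φ(23) = 23 − 1 = 22.
φ(41) = 41 − 1 = 40.
Since φ is multiplicative, φ(6601) = 6 · 22 · 40 = 5280.

5280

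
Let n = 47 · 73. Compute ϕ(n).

3312

φ(47) = 47 − 1 = 46.
φ(73) = 73 − 1 = 72.
φ(3431) = 46 × 72 = 3312.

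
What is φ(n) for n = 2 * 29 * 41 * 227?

253120

φ(2) = 2 − 1 = 1.
φ(29) = 29 − 1 = 28.
φ(41) = 41 − 1 = 40.
φ(227) = 227 − 1 = 226.
φ(539806) = 1 × 28 × 40 × 226 = 253120.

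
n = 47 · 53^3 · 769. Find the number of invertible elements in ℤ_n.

φ(47) = 47 − 1 = 46.
φ(53^3) = 53^2·(53−1) = 2809·52 = 146068.
φ(769) = 769 − 1 = 768.
Multiply: 46 · 146068 · 768 = 5160290304.

5160290304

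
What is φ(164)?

80

Factor 164: 164 = 2^2 · 41.
φ(164) = 164 · (1 − 1/2) · (1 − 1/41)
       = 164 · 40/82 = 80.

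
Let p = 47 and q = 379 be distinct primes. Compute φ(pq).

17388

φ(pq) = (p−1)(q−1) = 46 · 378 = 17388.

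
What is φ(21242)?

First factor: 21242 = 2 * 13 * 19 * 43.
φ(2) = 2 − 1 = 1.
φ(13) = 13 − 1 = 12.
φ(19) = 19 − 1 = 18.
φ(43) = 43 − 1 = 42.
Multiply: 1 · 12 · 18 · 42 = 9072.

9072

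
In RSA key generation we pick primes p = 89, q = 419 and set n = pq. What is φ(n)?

φ(n) = (p − 1)(q − 1) = (89−1)(419−1) = 88·418 = 36784.

36784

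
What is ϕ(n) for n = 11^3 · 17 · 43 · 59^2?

φ(11^3) = 11^3 − 11^2 = 1331 − 121 = 1210.
φ(17) = 17 − 1 = 16.
φ(43) = 43 − 1 = 42.
φ(59^2) = 59^2 − 59^1 = 3481 − 59 = 3422.
Multiply: 1210 · 16 · 42 · 3422 = 2782496640.

2782496640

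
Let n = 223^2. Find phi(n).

φ(223^2) = 223^2 − 223^1 = 49729 − 223 = 49506.

49506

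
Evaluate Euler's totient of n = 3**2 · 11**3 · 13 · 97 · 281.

φ(3^2) = 3^2 − 3^1 = 9 − 3 = 6.
φ(11^3) = 11^2·(11−1) = 121·10 = 1210.
φ(13) = 13 − 1 = 12.
φ(97) = 97 − 1 = 96.
φ(281) = 281 − 1 = 280.
Since φ is multiplicative, φ(4244650839) = 6 · 1210 · 12 · 96 · 280 = 2341785600.

2341785600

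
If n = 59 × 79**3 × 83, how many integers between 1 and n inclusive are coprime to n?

φ(59) = 59 − 1 = 58.
φ(79^3) = 79^3 − 79^2 = 493039 − 6241 = 486798.
φ(83) = 83 − 1 = 82.
Since φ is multiplicative, φ(2414411983) = 58 · 486798 · 82 = 2315211288.

2315211288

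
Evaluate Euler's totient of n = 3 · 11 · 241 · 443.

2121600

φ(3523179) = 3523179 · (1 − 1/3) · (1 − 1/11) · (1 − 1/241) · (1 − 1/443)
       = 3523179 · 2121600/3523179 = 2121600.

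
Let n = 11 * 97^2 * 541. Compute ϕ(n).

50284800

φ(11) = 11 − 1 = 10.
φ(97^2) = 97^2 − 97^1 = 9409 − 97 = 9312.
φ(541) = 541 − 1 = 540.
Since φ is multiplicative, φ(55992959) = 10 · 9312 · 540 = 50284800.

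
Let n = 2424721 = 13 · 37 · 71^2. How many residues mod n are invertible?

2147040

φ(2424721) = 2424721 · (1 − 1/13) · (1 − 1/37) · (1 − 1/71)
       = 2424721 · 30240/34151 = 2147040.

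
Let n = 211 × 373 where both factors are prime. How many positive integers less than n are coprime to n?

78120

φ(pq) = (p−1)(q−1) = 210 · 372 = 78120.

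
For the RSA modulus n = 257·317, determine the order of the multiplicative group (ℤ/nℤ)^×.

φ(81469) = 81469 · (1 − 1/257) · (1 − 1/317)
       = 81469 · 80896/81469 = 80896.

80896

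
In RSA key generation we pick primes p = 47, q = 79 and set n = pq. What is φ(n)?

φ(47) = 47 − 1 = 46.
φ(79) = 79 − 1 = 78.
Since φ is multiplicative, φ(3713) = 46 · 78 = 3588.

3588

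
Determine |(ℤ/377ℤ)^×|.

336

377 = 13 · 29.
φ(13) = 13 − 1 = 12.
φ(29) = 29 − 1 = 28.
Multiply: 12 · 28 = 336.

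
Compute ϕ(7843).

6600

Prime factorization: 7843 = 11 × 23 × 31.
φ(7843) = 7843 · (1 − 1/11) · (1 − 1/23) · (1 − 1/31)
       = 7843 · 6600/7843 = 6600.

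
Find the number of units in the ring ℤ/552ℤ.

176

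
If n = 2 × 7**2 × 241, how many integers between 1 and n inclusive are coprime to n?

φ(2) = 2 − 1 = 1.
φ(7^2) = 7^2 − 7^1 = 49 − 7 = 42.
φ(241) = 241 − 1 = 240.
Multiply: 1 · 42 · 240 = 10080.

10080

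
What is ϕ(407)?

360

First factor: 407 = 11 · 37.
φ(407) = 407 · (1 − 1/11) · (1 − 1/37)
       = 407 · 360/407 = 360.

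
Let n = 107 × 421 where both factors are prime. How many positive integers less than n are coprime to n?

φ(n) = (p − 1)(q − 1) = (107−1)(421−1) = 106·420 = 44520.

44520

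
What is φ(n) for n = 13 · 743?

8904

φ(9659) = 9659 · (1 − 1/13) · (1 − 1/743)
       = 9659 · 8904/9659 = 8904.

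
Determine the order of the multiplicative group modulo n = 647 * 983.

φ(636001) = 636001 · (1 − 1/647) · (1 − 1/983)
       = 636001 · 634372/636001 = 634372.

634372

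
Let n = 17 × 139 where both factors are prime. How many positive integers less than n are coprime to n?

2208

φ(pq) = (p−1)(q−1) = 16 · 138 = 2208.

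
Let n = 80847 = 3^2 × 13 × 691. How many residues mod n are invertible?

49680

φ(80847) = 80847 · (1 − 1/3) · (1 − 1/13) · (1 − 1/691)
       = 80847 · 16560/26949 = 49680.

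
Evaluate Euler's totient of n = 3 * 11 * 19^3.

129960

φ(226347) = 226347 · (1 − 1/3) · (1 − 1/11) · (1 − 1/19)
       = 226347 · 360/627 = 129960.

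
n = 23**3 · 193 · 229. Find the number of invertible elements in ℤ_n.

φ(23^3) = 23^2·(23−1) = 529·22 = 11638.
φ(193) = 193 − 1 = 192.
φ(229) = 229 − 1 = 228.
Multiply: 11638 · 192 · 228 = 509465088.

509465088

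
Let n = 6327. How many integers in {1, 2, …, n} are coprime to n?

Factor 6327: 6327 = 3^2 * 19 * 37.
φ(3^2) = 3^1·(3−1) = 3·2 = 6.
φ(19) = 19 − 1 = 18.
φ(37) = 37 − 1 = 36.
Multiply: 6 · 18 · 36 = 3888.

3888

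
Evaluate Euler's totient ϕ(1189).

1189 = 29 × 41.
φ(1189) = 1189 · (1 − 1/29) · (1 − 1/41)
       = 1189 · 1120/1189 = 1120.

1120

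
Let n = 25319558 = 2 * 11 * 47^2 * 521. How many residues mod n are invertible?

11242400

φ(2) = 2 − 1 = 1.
φ(11) = 11 − 1 = 10.
φ(47^2) = 47^1·(47−1) = 47·46 = 2162.
φ(521) = 521 − 1 = 520.
Since φ is multiplicative, φ(25319558) = 1 · 10 · 2162 · 520 = 11242400.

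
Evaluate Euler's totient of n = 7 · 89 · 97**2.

4916736

φ(5861807) = 5861807 · (1 − 1/7) · (1 − 1/89) · (1 − 1/97)
       = 5861807 · 50688/60431 = 4916736.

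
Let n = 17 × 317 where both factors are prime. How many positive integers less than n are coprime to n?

φ(17) = 17 − 1 = 16.
φ(317) = 317 − 1 = 316.
Since φ is multiplicative, φ(5389) = 16 · 316 = 5056.

5056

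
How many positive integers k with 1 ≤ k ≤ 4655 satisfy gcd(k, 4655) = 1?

Factor 4655: 4655 = 5 * 7**2 * 19.
φ(4655) = 4655 · (1 − 1/5) · (1 − 1/7) · (1 − 1/19)
       = 4655 · 432/665 = 3024.

3024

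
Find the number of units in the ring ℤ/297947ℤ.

First factor: 297947 = 13^2 · 41 · 43.
φ(13^2) = 13^2 − 13^1 = 169 − 13 = 156.
φ(41) = 41 − 1 = 40.
φ(43) = 43 − 1 = 42.
Since φ is multiplicative, φ(297947) = 156 · 40 · 42 = 262080.

262080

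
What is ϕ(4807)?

3960

Prime factorization: 4807 = 11 · 19 · 23.
φ(11) = 11 − 1 = 10.
φ(19) = 19 − 1 = 18.
φ(23) = 23 − 1 = 22.
φ(4807) = 10 × 18 × 22 = 3960.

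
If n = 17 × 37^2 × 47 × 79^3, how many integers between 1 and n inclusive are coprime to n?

477233392896

φ(17) = 17 − 1 = 16.
φ(37^2) = 37^1·(37−1) = 37·36 = 1332.
φ(47) = 47 − 1 = 46.
φ(79^3) = 79^3 − 79^2 = 493039 − 6241 = 486798.
Multiply: 16 · 1332 · 46 · 486798 = 477233392896.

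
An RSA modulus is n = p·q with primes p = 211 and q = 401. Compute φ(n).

84000

φ(n) = (p − 1)(q − 1) = (211−1)(401−1) = 210·400 = 84000.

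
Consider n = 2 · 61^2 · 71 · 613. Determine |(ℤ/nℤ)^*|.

φ(2) = 2 − 1 = 1.
φ(61^2) = 61^2 − 61^1 = 3721 − 61 = 3660.
φ(71) = 71 − 1 = 70.
φ(613) = 613 − 1 = 612.
Since φ is multiplicative, φ(323898166) = 1 · 3660 · 70 · 612 = 156794400.

156794400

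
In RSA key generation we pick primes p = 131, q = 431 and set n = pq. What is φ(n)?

55900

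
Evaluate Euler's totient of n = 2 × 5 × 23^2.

2024

φ(2) = 2 − 1 = 1.
φ(5) = 5 − 1 = 4.
φ(23^2) = 23^2 − 23^1 = 529 − 23 = 506.
Since φ is multiplicative, φ(5290) = 1 · 4 · 506 = 2024.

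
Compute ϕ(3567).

2240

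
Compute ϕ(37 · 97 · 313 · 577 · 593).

367682125824

φ(37) = 37 − 1 = 36.
φ(97) = 97 − 1 = 96.
φ(313) = 313 − 1 = 312.
φ(577) = 577 − 1 = 576.
φ(593) = 593 − 1 = 592.
φ(384368954477) = 36 × 96 × 312 × 576 × 592 = 367682125824.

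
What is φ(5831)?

First factor: 5831 = 7**3 * 17.
φ(7^3) = 7^2·(7−1) = 49·6 = 294.
φ(17) = 17 − 1 = 16.
Multiply: 294 · 16 = 4704.

4704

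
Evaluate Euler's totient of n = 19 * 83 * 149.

218448

φ(234973) = 234973 · (1 − 1/19) · (1 − 1/83) · (1 − 1/149)
       = 234973 · 218448/234973 = 218448.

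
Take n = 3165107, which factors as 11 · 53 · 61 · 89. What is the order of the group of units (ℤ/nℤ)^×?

φ(3165107) = 3165107 · (1 − 1/11) · (1 − 1/53) · (1 − 1/61) · (1 − 1/89)
       = 3165107 · 2745600/3165107 = 2745600.

2745600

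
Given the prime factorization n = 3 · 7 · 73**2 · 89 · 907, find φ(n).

φ(3) = 3 − 1 = 2.
φ(7) = 7 − 1 = 6.
φ(73^2) = 73^2 − 73^1 = 5329 − 73 = 5256.
φ(89) = 89 − 1 = 88.
φ(907) = 907 − 1 = 906.
Since φ is multiplicative, φ(9033630207) = 2 · 6 · 5256 · 88 · 906 = 5028604416.

5028604416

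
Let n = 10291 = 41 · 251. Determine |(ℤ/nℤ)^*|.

10000

φ(10291) = 10291 · (1 − 1/41) · (1 − 1/251)
       = 10291 · 10000/10291 = 10000.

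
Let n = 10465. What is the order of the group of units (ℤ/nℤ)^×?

6336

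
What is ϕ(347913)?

Prime factorization: 347913 = 3^2 · 29 · 31 · 43.
φ(3^2) = 3^2 − 3^1 = 9 − 3 = 6.
φ(29) = 29 − 1 = 28.
φ(31) = 31 − 1 = 30.
φ(43) = 43 − 1 = 42.
φ(347913) = 6 × 28 × 30 × 42 = 211680.

211680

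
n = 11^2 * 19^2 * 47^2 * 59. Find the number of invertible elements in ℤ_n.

4717397520

φ(11^2) = 11^2 − 11^1 = 121 − 11 = 110.
φ(19^2) = 19^2 − 19^1 = 361 − 19 = 342.
φ(47^2) = 47^2 − 47^1 = 2209 − 47 = 2162.
φ(59) = 59 − 1 = 58.
φ(5692988411) = 110 × 342 × 2162 × 58 = 4717397520.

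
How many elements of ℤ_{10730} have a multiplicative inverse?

Factor 10730: 10730 = 2 * 5 * 29 * 37.
φ(10730) = 10730 · (1 − 1/2) · (1 − 1/5) · (1 − 1/29) · (1 − 1/37)
       = 10730 · 4032/10730 = 4032.

4032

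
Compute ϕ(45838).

First factor: 45838 = 2 · 13 · 41 · 43.
φ(2) = 2 − 1 = 1.
φ(13) = 13 − 1 = 12.
φ(41) = 41 − 1 = 40.
φ(43) = 43 − 1 = 42.
Multiply: 1 · 12 · 40 · 42 = 20160.

20160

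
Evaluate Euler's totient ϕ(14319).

9072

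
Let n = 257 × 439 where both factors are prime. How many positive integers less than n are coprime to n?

112128

φ(112823) = 112823 · (1 − 1/257) · (1 − 1/439)
       = 112823 · 112128/112823 = 112128.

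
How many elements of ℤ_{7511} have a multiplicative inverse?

Prime factorization: 7511 = 7 * 29 * 37.
φ(7) = 7 − 1 = 6.
φ(29) = 29 − 1 = 28.
φ(37) = 37 − 1 = 36.
Since φ is multiplicative, φ(7511) = 6 · 28 · 36 = 6048.

6048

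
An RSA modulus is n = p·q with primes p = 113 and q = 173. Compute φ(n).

φ(19549) = 19549 · (1 − 1/113) · (1 − 1/173)
       = 19549 · 19264/19549 = 19264.

19264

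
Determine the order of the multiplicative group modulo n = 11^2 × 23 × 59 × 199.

27791280

φ(11^2) = 11^2 − 11^1 = 121 − 11 = 110.
φ(23) = 23 − 1 = 22.
φ(59) = 59 − 1 = 58.
φ(199) = 199 − 1 = 198.
φ(32675203) = 110 × 22 × 58 × 198 = 27791280.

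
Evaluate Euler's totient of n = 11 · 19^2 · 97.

φ(11) = 11 − 1 = 10.
φ(19^2) = 19^1·(19−1) = 19·18 = 342.
φ(97) = 97 − 1 = 96.
Multiply: 10 · 342 · 96 = 328320.

328320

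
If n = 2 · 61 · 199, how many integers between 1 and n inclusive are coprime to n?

φ(24278) = 24278 · (1 − 1/2) · (1 − 1/61) · (1 − 1/199)
       = 24278 · 11880/24278 = 11880.

11880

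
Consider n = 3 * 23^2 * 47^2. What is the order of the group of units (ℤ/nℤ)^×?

φ(3505683) = 3505683 · (1 − 1/3) · (1 − 1/23) · (1 − 1/47)
       = 3505683 · 2024/3243 = 2187944.

2187944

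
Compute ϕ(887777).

Factor 887777: 887777 = 11^3 · 23 · 29.
φ(11^3) = 11^3 − 11^2 = 1331 − 121 = 1210.
φ(23) = 23 − 1 = 22.
φ(29) = 29 − 1 = 28.
φ(887777) = 1210 × 22 × 28 = 745360.

745360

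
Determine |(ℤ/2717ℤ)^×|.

2717 = 11 · 13 · 19.
φ(2717) = 2717 · (1 − 1/11) · (1 − 1/13) · (1 − 1/19)
       = 2717 · 2160/2717 = 2160.

2160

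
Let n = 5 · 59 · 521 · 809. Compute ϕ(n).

97477120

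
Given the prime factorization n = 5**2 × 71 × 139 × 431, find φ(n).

83076000

φ(5^2) = 5^1·(5−1) = 5·4 = 20.
φ(71) = 71 − 1 = 70.
φ(139) = 139 − 1 = 138.
φ(431) = 431 − 1 = 430.
Multiply: 20 · 70 · 138 · 430 = 83076000.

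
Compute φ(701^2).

φ(491401) = 491401 · (1 − 1/701)
       = 491401 · 700/701 = 490700.

490700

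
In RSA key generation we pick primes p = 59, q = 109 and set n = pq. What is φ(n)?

6264

φ(pq) = (p−1)(q−1) = 58 · 108 = 6264.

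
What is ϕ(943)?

880

First factor: 943 = 23 * 41.
φ(23) = 23 − 1 = 22.
φ(41) = 41 − 1 = 40.
Since φ is multiplicative, φ(943) = 22 · 40 = 880.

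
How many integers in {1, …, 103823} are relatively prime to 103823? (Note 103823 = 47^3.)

101614

φ(47^3) = 47^2·(47−1) = 2209·46 = 101614.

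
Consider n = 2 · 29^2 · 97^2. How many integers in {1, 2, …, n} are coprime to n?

7561344

φ(2) = 2 − 1 = 1.
φ(29^2) = 29^2 − 29^1 = 841 − 29 = 812.
φ(97^2) = 97^1·(97−1) = 97·96 = 9312.
φ(15825938) = 1 × 812 × 9312 = 7561344.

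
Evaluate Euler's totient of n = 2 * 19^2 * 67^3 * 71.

7092799560

φ(2) = 2 − 1 = 1.
φ(19^2) = 19^2 − 19^1 = 361 − 19 = 342.
φ(67^3) = 67^2·(67−1) = 4489·66 = 296274.
φ(71) = 71 − 1 = 70.
Since φ is multiplicative, φ(15417712906) = 1 · 342 · 296274 · 70 = 7092799560.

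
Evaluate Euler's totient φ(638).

280

Factor 638: 638 = 2 × 11 × 29.
φ(2) = 2 − 1 = 1.
φ(11) = 11 − 1 = 10.
φ(29) = 29 − 1 = 28.
Since φ is multiplicative, φ(638) = 1 · 10 · 28 = 280.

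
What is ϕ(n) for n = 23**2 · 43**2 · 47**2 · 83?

162008501424

φ(23^2) = 23^2 − 23^1 = 529 − 23 = 506.
φ(43^2) = 43^1·(43−1) = 43·42 = 1806.
φ(47^2) = 47^1·(47−1) = 47·46 = 2162.
φ(83) = 83 − 1 = 82.
Multiply: 506 · 1806 · 2162 · 82 = 162008501424.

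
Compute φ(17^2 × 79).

φ(22831) = 22831 · (1 − 1/17) · (1 − 1/79)
       = 22831 · 1248/1343 = 21216.

21216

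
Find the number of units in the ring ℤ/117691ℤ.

117691 = 7 × 17 × 23 × 43.
φ(117691) = 117691 · (1 − 1/7) · (1 − 1/17) · (1 − 1/23) · (1 − 1/43)
       = 117691 · 88704/117691 = 88704.

88704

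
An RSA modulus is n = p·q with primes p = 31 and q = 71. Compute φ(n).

2100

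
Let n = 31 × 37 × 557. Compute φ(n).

φ(638879) = 638879 · (1 − 1/31) · (1 − 1/37) · (1 − 1/557)
       = 638879 · 600480/638879 = 600480.

600480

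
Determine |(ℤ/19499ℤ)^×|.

17280

Factor 19499: 19499 = 17 × 31 × 37.
φ(19499) = 19499 · (1 − 1/17) · (1 − 1/31) · (1 − 1/37)
       = 19499 · 17280/19499 = 17280.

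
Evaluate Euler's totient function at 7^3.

294

φ(7^3) = 7^3 − 7^2 = 343 − 49 = 294.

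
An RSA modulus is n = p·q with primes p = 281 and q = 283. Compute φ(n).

78960

φ(pq) = (p−1)(q−1) = 280 · 282 = 78960.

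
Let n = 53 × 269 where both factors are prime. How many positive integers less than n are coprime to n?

13936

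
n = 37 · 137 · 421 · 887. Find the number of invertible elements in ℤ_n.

φ(1892901463) = 1892901463 · (1 − 1/37) · (1 − 1/137) · (1 − 1/421) · (1 − 1/887)
       = 1892901463 · 1821899520/1892901463 = 1821899520.

1821899520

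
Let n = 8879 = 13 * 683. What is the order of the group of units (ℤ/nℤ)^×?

8184

φ(8879) = 8879 · (1 − 1/13) · (1 − 1/683)
       = 8879 · 8184/8879 = 8184.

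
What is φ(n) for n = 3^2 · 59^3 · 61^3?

φ(419554177191) = 419554177191 · (1 − 1/3) · (1 − 1/59) · (1 − 1/61)
       = 419554177191 · 6960/10797 = 270454484880.

270454484880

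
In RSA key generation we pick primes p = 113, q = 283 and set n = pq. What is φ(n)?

φ(n) = (p − 1)(q − 1) = (113−1)(283−1) = 112·282 = 31584.

31584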